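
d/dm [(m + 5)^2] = 2*m + 10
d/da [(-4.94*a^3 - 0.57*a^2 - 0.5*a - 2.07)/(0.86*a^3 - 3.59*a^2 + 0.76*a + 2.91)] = (18.2248*a^4 - 6.6488*a^3 - 40.0138*a^2 - 18.18*a + 0.1182)/(0.7396*a^6 - 6.1748*a^5 + 14.1953*a^4 - 0.451599999999999*a^3 - 20.3162*a^2 + 4.4232*a + 8.4681)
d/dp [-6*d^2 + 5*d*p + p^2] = 5*d + 2*p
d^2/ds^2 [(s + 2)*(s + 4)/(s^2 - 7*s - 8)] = 2*(13*s^3 + 48*s^2 - 24*s + 184)/(s^6 - 21*s^5 + 123*s^4 - 7*s^3 - 984*s^2 - 1344*s - 512)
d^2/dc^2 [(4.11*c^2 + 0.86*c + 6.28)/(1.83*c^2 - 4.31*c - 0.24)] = (70.593714*c^3 + 137.017224*c^2 - 294.927192*c + 237.526472)/(6.128487*c^6 - 43.301277*c^5 + 99.571581*c^4 - 68.705279*c^3 - 13.058568*c^2 - 0.744768*c - 0.013824)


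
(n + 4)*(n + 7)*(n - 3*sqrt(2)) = n^3 - 3*sqrt(2)*n^2 + 11*n^2 - 33*sqrt(2)*n + 28*n - 84*sqrt(2)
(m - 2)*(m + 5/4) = m^2 - 3*m/4 - 5/2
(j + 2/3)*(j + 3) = j^2 + 11*j/3 + 2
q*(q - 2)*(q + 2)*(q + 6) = q^4 + 6*q^3 - 4*q^2 - 24*q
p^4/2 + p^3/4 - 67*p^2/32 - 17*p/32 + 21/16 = (p/2 + 1)*(p - 7/4)*(p - 3/4)*(p + 1)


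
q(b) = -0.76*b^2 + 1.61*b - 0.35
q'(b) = 1.61 - 1.52*b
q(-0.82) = -2.18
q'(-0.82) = 2.86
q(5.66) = -15.58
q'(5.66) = -6.99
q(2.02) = -0.20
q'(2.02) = -1.46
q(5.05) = -11.60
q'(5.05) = -6.07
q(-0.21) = -0.72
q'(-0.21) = 1.93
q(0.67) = 0.39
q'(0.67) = 0.59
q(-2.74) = -10.47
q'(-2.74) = 5.77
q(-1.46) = -4.32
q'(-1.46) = 3.83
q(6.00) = -18.05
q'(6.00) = -7.51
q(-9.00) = -76.40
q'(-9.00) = 15.29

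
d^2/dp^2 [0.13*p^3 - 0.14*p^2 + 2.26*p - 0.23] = 0.78*p - 0.28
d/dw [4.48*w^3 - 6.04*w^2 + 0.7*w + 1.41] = 13.44*w^2 - 12.08*w + 0.7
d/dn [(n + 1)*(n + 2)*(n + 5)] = 3*n^2 + 16*n + 17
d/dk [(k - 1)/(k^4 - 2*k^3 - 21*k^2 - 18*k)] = (-3*k^4 + 8*k^3 + 15*k^2 - 42*k - 18)/(k^2*(k^6 - 4*k^5 - 38*k^4 + 48*k^3 + 513*k^2 + 756*k + 324))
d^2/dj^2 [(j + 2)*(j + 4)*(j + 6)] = 6*j + 24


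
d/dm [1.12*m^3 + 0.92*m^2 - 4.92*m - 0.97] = 3.36*m^2 + 1.84*m - 4.92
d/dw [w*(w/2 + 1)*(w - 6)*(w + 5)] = 2*w^3 + 3*w^2/2 - 32*w - 30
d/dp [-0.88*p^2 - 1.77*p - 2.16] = -1.76*p - 1.77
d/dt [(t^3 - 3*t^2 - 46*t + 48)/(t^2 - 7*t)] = (t^4 - 14*t^3 + 67*t^2 - 96*t + 336)/(t^2*(t^2 - 14*t + 49))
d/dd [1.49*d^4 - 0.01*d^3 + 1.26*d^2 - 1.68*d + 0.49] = 5.96*d^3 - 0.03*d^2 + 2.52*d - 1.68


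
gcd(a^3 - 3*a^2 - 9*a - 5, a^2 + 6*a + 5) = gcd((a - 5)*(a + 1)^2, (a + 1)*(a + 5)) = a + 1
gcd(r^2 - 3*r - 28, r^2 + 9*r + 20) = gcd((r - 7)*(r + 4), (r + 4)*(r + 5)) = r + 4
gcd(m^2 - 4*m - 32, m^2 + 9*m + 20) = m + 4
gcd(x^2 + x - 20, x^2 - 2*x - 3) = 1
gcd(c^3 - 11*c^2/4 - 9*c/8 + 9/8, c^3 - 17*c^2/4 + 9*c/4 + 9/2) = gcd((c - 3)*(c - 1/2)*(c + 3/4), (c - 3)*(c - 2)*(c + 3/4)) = c^2 - 9*c/4 - 9/4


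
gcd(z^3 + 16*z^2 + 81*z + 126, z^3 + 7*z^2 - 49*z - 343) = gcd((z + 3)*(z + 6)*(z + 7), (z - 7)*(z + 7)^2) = z + 7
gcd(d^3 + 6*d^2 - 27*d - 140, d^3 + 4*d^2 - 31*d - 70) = d^2 + 2*d - 35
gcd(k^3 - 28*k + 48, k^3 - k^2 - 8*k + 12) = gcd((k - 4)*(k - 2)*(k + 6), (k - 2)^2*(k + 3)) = k - 2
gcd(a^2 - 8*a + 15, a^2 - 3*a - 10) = a - 5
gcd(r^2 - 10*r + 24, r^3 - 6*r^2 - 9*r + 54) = r - 6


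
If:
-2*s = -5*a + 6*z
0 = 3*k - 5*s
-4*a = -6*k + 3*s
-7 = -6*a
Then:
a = 7/6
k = 10/9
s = 2/3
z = 3/4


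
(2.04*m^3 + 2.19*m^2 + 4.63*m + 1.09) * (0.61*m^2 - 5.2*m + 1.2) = 1.2444*m^5 - 9.2721*m^4 - 6.1157*m^3 - 20.7831*m^2 - 0.112000000000001*m + 1.308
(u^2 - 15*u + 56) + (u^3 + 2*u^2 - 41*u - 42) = u^3 + 3*u^2 - 56*u + 14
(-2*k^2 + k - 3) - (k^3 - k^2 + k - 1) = -k^3 - k^2 - 2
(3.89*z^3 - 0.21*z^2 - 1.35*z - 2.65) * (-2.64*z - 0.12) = -10.2696*z^4 + 0.0876*z^3 + 3.5892*z^2 + 7.158*z + 0.318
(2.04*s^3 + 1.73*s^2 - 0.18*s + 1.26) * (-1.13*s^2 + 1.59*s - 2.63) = -2.3052*s^5 + 1.2887*s^4 - 2.4111*s^3 - 6.2599*s^2 + 2.4768*s - 3.3138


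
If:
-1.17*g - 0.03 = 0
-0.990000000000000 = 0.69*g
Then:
No Solution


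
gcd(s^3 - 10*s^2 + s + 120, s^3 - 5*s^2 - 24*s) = s^2 - 5*s - 24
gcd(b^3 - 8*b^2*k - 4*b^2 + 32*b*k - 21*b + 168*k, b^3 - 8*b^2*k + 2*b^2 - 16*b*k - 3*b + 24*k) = b^2 - 8*b*k + 3*b - 24*k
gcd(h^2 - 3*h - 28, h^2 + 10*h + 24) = h + 4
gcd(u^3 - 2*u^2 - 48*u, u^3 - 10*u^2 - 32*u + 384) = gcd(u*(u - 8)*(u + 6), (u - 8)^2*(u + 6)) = u^2 - 2*u - 48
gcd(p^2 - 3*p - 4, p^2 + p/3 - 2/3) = p + 1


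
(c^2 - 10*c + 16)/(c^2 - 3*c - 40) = (c - 2)/(c + 5)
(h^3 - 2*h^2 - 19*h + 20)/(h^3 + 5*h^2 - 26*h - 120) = (h - 1)/(h + 6)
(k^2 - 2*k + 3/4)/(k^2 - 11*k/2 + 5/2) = (k - 3/2)/(k - 5)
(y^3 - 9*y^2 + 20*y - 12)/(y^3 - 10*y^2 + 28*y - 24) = (y - 1)/(y - 2)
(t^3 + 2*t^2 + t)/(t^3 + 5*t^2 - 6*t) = (t^2 + 2*t + 1)/(t^2 + 5*t - 6)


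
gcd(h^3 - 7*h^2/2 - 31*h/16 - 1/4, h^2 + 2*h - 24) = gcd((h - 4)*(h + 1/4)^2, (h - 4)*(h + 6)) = h - 4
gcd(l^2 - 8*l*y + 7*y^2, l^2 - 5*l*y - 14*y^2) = -l + 7*y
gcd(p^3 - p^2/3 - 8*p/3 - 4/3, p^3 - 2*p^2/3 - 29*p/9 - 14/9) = p^2 + 5*p/3 + 2/3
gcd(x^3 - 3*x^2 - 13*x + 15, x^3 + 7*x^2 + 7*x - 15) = x^2 + 2*x - 3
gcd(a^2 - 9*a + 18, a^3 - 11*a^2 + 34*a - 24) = a - 6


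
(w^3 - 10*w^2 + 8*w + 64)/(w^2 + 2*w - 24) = (w^2 - 6*w - 16)/(w + 6)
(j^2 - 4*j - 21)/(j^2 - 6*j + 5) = (j^2 - 4*j - 21)/(j^2 - 6*j + 5)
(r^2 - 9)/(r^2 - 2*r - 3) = (r + 3)/(r + 1)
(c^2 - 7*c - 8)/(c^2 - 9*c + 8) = (c + 1)/(c - 1)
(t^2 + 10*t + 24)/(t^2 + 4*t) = (t + 6)/t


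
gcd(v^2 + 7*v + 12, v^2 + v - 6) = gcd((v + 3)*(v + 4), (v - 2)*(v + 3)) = v + 3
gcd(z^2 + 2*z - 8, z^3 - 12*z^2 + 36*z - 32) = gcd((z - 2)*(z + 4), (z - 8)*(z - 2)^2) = z - 2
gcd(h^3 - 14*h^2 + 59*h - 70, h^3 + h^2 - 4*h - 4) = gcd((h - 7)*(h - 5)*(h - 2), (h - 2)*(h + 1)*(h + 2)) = h - 2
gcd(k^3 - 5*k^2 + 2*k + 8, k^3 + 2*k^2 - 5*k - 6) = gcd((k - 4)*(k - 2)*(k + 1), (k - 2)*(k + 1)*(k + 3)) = k^2 - k - 2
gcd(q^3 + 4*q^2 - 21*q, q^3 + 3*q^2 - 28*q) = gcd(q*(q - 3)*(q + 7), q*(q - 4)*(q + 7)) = q^2 + 7*q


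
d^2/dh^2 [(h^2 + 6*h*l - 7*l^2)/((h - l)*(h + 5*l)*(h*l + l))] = 2*(h^3 + 21*h^2*l + 105*h*l^2 + 6*h*l + 175*l^3 + 10*l^2 + 2*l)/(l*(h^6 + 15*h^5*l + 3*h^5 + 75*h^4*l^2 + 45*h^4*l + 3*h^4 + 125*h^3*l^3 + 225*h^3*l^2 + 45*h^3*l + h^3 + 375*h^2*l^3 + 225*h^2*l^2 + 15*h^2*l + 375*h*l^3 + 75*h*l^2 + 125*l^3))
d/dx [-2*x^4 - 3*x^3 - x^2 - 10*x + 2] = -8*x^3 - 9*x^2 - 2*x - 10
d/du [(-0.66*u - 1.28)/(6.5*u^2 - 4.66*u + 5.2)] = (4.29*u^2 + 16.64*u - 9.3968)/(42.25*u^4 - 60.58*u^3 + 89.3156*u^2 - 48.464*u + 27.04)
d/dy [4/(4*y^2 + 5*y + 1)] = 4*(-8*y - 5)/(4*y^2 + 5*y + 1)^2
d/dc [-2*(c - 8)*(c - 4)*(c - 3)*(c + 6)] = -8*c^3 + 54*c^2 + 88*c - 624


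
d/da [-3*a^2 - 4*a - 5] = -6*a - 4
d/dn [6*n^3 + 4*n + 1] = 18*n^2 + 4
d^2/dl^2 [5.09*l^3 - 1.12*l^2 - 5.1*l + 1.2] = 30.54*l - 2.24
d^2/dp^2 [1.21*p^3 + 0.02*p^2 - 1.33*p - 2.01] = 7.26*p + 0.04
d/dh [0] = 0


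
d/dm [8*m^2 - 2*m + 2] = 16*m - 2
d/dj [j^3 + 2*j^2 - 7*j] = 3*j^2 + 4*j - 7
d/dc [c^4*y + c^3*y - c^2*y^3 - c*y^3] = y*(4*c^3 + 3*c^2 - 2*c*y^2 - y^2)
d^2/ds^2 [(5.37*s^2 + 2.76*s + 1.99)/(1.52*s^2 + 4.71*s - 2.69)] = (-64.1364*s^3 + 159.327312*s^2 + 153.191376*s + 252.219704)/(3.511808*s^6 + 32.645952*s^5 + 82.514568*s^4 - 11.062377*s^3 - 146.029071*s^2 + 102.246093*s - 19.465109)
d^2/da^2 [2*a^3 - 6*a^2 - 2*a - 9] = 12*a - 12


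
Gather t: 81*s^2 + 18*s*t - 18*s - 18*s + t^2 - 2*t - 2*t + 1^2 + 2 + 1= 81*s^2 - 36*s + t^2 + t*(18*s - 4) + 4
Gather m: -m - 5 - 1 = -m - 6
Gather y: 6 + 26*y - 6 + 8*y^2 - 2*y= 8*y^2 + 24*y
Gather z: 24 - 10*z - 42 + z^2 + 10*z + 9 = z^2 - 9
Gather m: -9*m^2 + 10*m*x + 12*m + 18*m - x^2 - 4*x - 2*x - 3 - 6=-9*m^2 + m*(10*x + 30) - x^2 - 6*x - 9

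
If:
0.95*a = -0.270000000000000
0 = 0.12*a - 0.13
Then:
No Solution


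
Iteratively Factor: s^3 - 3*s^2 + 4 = (s - 2)*(s^2 - s - 2) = (s - 2)*(s + 1)*(s - 2)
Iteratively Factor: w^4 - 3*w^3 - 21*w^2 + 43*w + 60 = (w - 3)*(w^3 - 21*w - 20) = (w - 3)*(w + 4)*(w^2 - 4*w - 5) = (w - 3)*(w + 1)*(w + 4)*(w - 5)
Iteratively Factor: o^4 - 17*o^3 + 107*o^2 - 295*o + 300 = (o - 5)*(o^3 - 12*o^2 + 47*o - 60) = (o - 5)^2*(o^2 - 7*o + 12) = (o - 5)^2*(o - 4)*(o - 3)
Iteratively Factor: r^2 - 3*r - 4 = (r - 4)*(r + 1)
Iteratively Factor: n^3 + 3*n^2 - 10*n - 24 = (n - 3)*(n^2 + 6*n + 8) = (n - 3)*(n + 4)*(n + 2)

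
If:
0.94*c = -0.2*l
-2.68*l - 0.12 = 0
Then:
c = 0.01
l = -0.04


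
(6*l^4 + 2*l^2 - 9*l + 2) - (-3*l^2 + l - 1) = 6*l^4 + 5*l^2 - 10*l + 3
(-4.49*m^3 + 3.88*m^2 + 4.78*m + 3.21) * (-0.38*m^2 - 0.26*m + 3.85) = 1.7062*m^5 - 0.307*m^4 - 20.1117*m^3 + 12.4754*m^2 + 17.5684*m + 12.3585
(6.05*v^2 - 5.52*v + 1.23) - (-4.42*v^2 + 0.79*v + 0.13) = 10.47*v^2 - 6.31*v + 1.1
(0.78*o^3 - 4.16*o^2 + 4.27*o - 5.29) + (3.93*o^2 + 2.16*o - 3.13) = 0.78*o^3 - 0.23*o^2 + 6.43*o - 8.42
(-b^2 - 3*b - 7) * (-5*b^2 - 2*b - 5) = 5*b^4 + 17*b^3 + 46*b^2 + 29*b + 35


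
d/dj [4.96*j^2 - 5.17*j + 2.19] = 9.92*j - 5.17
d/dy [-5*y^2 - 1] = -10*y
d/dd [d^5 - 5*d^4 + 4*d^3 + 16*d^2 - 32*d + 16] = 5*d^4 - 20*d^3 + 12*d^2 + 32*d - 32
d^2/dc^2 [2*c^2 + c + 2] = 4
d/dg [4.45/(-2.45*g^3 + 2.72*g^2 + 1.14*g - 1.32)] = (32.7075*g^2 - 24.208*g - 5.073)/(2.45*g^3 - 2.72*g^2 - 1.14*g + 1.32)^2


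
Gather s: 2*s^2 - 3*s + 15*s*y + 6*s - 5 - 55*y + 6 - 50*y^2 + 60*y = 2*s^2 + s*(15*y + 3) - 50*y^2 + 5*y + 1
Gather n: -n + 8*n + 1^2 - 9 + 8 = 7*n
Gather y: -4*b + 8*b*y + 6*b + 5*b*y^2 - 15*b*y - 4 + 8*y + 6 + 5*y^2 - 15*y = 2*b + y^2*(5*b + 5) + y*(-7*b - 7) + 2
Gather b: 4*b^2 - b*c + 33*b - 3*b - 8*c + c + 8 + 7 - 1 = 4*b^2 + b*(30 - c) - 7*c + 14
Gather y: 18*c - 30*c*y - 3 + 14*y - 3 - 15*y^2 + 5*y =18*c - 15*y^2 + y*(19 - 30*c) - 6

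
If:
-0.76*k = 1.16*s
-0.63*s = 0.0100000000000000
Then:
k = 0.02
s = -0.02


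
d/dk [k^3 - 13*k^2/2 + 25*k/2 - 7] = 3*k^2 - 13*k + 25/2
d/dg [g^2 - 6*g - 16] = 2*g - 6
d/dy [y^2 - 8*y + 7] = 2*y - 8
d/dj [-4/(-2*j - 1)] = -8/(2*j + 1)^2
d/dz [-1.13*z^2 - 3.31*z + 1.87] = -2.26*z - 3.31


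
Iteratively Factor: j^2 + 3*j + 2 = (j + 2)*(j + 1)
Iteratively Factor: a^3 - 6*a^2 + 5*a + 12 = (a + 1)*(a^2 - 7*a + 12) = (a - 4)*(a + 1)*(a - 3)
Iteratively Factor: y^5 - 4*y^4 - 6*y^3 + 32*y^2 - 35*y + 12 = (y - 1)*(y^4 - 3*y^3 - 9*y^2 + 23*y - 12) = (y - 1)^2*(y^3 - 2*y^2 - 11*y + 12) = (y - 1)^2*(y + 3)*(y^2 - 5*y + 4) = (y - 1)^3*(y + 3)*(y - 4)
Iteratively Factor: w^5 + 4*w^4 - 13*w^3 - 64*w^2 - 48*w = (w + 3)*(w^4 + w^3 - 16*w^2 - 16*w) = w*(w + 3)*(w^3 + w^2 - 16*w - 16) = w*(w + 1)*(w + 3)*(w^2 - 16) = w*(w + 1)*(w + 3)*(w + 4)*(w - 4)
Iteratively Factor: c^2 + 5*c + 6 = (c + 3)*(c + 2)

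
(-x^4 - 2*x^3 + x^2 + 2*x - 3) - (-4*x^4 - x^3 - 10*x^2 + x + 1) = 3*x^4 - x^3 + 11*x^2 + x - 4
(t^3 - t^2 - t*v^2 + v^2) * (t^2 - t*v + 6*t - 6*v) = t^5 - t^4*v + 5*t^4 - t^3*v^2 - 5*t^3*v - 6*t^3 + t^2*v^3 - 5*t^2*v^2 + 6*t^2*v + 5*t*v^3 + 6*t*v^2 - 6*v^3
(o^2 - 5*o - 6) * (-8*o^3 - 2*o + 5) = -8*o^5 + 40*o^4 + 46*o^3 + 15*o^2 - 13*o - 30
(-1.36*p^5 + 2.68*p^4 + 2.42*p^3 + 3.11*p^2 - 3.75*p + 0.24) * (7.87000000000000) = -10.7032*p^5 + 21.0916*p^4 + 19.0454*p^3 + 24.4757*p^2 - 29.5125*p + 1.8888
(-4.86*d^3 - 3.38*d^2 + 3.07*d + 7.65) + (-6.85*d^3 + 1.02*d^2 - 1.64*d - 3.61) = -11.71*d^3 - 2.36*d^2 + 1.43*d + 4.04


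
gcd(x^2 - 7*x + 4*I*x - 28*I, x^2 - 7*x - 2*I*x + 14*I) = x - 7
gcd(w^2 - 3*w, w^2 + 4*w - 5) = 1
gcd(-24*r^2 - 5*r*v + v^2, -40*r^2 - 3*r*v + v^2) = 8*r - v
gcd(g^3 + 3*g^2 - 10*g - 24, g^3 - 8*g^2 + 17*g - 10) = 1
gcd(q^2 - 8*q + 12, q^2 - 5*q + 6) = q - 2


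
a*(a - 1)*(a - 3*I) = a^3 - a^2 - 3*I*a^2 + 3*I*a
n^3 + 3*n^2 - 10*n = n*(n - 2)*(n + 5)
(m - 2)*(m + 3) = m^2 + m - 6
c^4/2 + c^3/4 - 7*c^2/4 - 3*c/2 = c*(c/2 + 1/2)*(c - 2)*(c + 3/2)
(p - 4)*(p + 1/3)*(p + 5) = p^3 + 4*p^2/3 - 59*p/3 - 20/3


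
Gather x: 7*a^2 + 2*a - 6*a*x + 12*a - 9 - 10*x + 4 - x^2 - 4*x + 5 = 7*a^2 + 14*a - x^2 + x*(-6*a - 14)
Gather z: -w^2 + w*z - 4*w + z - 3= -w^2 - 4*w + z*(w + 1) - 3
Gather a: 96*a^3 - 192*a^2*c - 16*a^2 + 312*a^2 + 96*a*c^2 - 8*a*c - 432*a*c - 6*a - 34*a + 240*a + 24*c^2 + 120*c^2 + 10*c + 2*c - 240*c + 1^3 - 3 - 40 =96*a^3 + a^2*(296 - 192*c) + a*(96*c^2 - 440*c + 200) + 144*c^2 - 228*c - 42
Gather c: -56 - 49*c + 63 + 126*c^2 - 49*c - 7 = 126*c^2 - 98*c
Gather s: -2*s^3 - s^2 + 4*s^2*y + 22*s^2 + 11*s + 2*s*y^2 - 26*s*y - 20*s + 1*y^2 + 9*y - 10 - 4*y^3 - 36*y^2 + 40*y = -2*s^3 + s^2*(4*y + 21) + s*(2*y^2 - 26*y - 9) - 4*y^3 - 35*y^2 + 49*y - 10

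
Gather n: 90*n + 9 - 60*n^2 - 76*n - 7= -60*n^2 + 14*n + 2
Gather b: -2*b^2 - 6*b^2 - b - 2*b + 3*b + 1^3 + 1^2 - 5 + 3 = -8*b^2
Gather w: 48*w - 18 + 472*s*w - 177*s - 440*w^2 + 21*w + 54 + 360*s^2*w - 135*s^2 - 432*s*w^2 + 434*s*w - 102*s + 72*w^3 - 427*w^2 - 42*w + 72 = -135*s^2 - 279*s + 72*w^3 + w^2*(-432*s - 867) + w*(360*s^2 + 906*s + 27) + 108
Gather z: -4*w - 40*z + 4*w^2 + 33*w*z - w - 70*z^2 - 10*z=4*w^2 - 5*w - 70*z^2 + z*(33*w - 50)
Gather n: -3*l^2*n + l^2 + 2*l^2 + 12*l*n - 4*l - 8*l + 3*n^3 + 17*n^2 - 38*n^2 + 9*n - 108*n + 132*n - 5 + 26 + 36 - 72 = 3*l^2 - 12*l + 3*n^3 - 21*n^2 + n*(-3*l^2 + 12*l + 33) - 15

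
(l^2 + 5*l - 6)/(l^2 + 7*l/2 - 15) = 2*(l - 1)/(2*l - 5)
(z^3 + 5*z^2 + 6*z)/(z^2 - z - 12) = z*(z + 2)/(z - 4)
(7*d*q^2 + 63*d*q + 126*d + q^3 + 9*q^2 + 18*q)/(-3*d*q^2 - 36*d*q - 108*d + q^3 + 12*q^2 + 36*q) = (7*d*q + 21*d + q^2 + 3*q)/(-3*d*q - 18*d + q^2 + 6*q)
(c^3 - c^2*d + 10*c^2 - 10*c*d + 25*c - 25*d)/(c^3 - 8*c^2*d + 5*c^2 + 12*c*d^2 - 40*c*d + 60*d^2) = (c^2 - c*d + 5*c - 5*d)/(c^2 - 8*c*d + 12*d^2)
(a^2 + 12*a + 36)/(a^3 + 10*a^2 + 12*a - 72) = 1/(a - 2)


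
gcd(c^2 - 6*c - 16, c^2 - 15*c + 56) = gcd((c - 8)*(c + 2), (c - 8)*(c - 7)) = c - 8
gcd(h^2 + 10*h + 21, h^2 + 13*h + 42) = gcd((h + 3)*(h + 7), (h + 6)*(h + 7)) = h + 7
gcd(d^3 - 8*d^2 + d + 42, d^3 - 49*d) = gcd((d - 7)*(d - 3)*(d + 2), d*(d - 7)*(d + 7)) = d - 7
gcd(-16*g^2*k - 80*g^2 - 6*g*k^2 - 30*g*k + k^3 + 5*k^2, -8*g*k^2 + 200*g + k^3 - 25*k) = 8*g*k + 40*g - k^2 - 5*k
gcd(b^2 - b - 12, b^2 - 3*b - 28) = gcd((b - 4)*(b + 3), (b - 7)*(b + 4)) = 1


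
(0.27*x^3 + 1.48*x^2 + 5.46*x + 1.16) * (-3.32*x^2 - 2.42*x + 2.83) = -0.8964*x^5 - 5.567*x^4 - 20.9447*x^3 - 12.876*x^2 + 12.6446*x + 3.2828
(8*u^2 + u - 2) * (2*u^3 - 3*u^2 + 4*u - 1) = 16*u^5 - 22*u^4 + 25*u^3 + 2*u^2 - 9*u + 2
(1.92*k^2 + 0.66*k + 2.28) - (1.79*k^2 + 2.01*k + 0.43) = 0.13*k^2 - 1.35*k + 1.85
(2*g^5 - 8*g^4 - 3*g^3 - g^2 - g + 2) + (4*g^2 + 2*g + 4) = 2*g^5 - 8*g^4 - 3*g^3 + 3*g^2 + g + 6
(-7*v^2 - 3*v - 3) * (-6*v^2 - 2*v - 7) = 42*v^4 + 32*v^3 + 73*v^2 + 27*v + 21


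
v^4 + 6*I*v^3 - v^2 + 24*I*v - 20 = (v - 2*I)*(v + I)*(v + 2*I)*(v + 5*I)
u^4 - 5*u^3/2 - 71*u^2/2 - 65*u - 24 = (u - 8)*(u + 1/2)*(u + 2)*(u + 3)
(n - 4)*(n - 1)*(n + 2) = n^3 - 3*n^2 - 6*n + 8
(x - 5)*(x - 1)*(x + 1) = x^3 - 5*x^2 - x + 5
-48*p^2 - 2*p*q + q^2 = (-8*p + q)*(6*p + q)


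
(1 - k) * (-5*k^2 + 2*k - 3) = 5*k^3 - 7*k^2 + 5*k - 3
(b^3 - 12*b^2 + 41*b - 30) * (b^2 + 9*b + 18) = b^5 - 3*b^4 - 49*b^3 + 123*b^2 + 468*b - 540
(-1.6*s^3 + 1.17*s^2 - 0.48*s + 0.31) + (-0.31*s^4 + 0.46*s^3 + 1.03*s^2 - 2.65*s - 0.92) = -0.31*s^4 - 1.14*s^3 + 2.2*s^2 - 3.13*s - 0.61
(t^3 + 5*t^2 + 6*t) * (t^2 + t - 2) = t^5 + 6*t^4 + 9*t^3 - 4*t^2 - 12*t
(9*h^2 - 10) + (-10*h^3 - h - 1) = -10*h^3 + 9*h^2 - h - 11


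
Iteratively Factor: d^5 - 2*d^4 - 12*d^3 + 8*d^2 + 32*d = (d + 2)*(d^4 - 4*d^3 - 4*d^2 + 16*d) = (d - 2)*(d + 2)*(d^3 - 2*d^2 - 8*d) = d*(d - 2)*(d + 2)*(d^2 - 2*d - 8) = d*(d - 4)*(d - 2)*(d + 2)*(d + 2)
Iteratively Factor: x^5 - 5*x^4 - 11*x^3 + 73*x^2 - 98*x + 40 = (x - 1)*(x^4 - 4*x^3 - 15*x^2 + 58*x - 40) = (x - 1)^2*(x^3 - 3*x^2 - 18*x + 40) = (x - 2)*(x - 1)^2*(x^2 - x - 20) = (x - 2)*(x - 1)^2*(x + 4)*(x - 5)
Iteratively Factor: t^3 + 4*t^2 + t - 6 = (t + 2)*(t^2 + 2*t - 3) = (t - 1)*(t + 2)*(t + 3)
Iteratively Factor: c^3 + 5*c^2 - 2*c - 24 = (c + 3)*(c^2 + 2*c - 8) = (c + 3)*(c + 4)*(c - 2)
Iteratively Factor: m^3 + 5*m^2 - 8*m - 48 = (m + 4)*(m^2 + m - 12) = (m - 3)*(m + 4)*(m + 4)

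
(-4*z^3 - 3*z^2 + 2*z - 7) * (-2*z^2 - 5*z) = 8*z^5 + 26*z^4 + 11*z^3 + 4*z^2 + 35*z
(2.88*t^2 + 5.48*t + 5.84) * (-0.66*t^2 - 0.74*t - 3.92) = -1.9008*t^4 - 5.748*t^3 - 19.1992*t^2 - 25.8032*t - 22.8928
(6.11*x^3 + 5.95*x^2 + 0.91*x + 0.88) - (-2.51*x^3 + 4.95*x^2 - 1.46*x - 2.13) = 8.62*x^3 + 1.0*x^2 + 2.37*x + 3.01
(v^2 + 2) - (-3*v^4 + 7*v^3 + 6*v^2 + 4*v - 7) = 3*v^4 - 7*v^3 - 5*v^2 - 4*v + 9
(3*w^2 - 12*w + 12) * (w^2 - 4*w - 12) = 3*w^4 - 24*w^3 + 24*w^2 + 96*w - 144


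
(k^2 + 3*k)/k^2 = (k + 3)/k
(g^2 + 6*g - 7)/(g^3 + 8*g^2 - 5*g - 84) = (g - 1)/(g^2 + g - 12)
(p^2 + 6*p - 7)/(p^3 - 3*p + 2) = (p + 7)/(p^2 + p - 2)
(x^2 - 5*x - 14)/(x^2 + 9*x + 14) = (x - 7)/(x + 7)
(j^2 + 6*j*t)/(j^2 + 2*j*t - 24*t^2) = j/(j - 4*t)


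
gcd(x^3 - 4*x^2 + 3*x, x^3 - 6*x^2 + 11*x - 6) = x^2 - 4*x + 3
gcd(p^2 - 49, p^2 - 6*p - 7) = p - 7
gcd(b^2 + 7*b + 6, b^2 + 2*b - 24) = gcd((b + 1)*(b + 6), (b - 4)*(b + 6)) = b + 6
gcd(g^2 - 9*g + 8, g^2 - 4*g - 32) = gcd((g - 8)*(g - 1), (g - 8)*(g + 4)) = g - 8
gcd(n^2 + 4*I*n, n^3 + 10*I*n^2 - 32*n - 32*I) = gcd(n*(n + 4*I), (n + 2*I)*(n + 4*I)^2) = n + 4*I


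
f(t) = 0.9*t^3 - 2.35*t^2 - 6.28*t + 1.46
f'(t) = 2.7*t^2 - 4.7*t - 6.28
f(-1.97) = -2.17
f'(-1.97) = 13.46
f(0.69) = -3.70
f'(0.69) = -8.24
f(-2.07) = -3.59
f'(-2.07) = 15.02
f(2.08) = -13.67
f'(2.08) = -4.37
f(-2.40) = -9.45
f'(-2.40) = 20.55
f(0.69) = -3.70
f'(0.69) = -8.24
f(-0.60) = 4.19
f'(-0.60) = -2.49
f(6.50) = 108.52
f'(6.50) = 77.24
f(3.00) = -14.23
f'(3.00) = 3.92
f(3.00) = -14.23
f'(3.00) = 3.92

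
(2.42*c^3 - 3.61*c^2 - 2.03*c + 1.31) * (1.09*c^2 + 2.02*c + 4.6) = 2.6378*c^5 + 0.9535*c^4 + 1.6271*c^3 - 19.2787*c^2 - 6.6918*c + 6.026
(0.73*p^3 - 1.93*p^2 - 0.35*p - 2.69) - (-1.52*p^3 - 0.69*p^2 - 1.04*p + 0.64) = 2.25*p^3 - 1.24*p^2 + 0.69*p - 3.33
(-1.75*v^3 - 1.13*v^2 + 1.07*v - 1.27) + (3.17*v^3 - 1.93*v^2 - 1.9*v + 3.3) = 1.42*v^3 - 3.06*v^2 - 0.83*v + 2.03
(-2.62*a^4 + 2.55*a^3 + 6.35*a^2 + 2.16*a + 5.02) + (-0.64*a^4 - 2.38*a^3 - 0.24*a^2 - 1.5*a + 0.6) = -3.26*a^4 + 0.17*a^3 + 6.11*a^2 + 0.66*a + 5.62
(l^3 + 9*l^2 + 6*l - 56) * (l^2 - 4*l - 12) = l^5 + 5*l^4 - 42*l^3 - 188*l^2 + 152*l + 672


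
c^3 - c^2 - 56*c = c*(c - 8)*(c + 7)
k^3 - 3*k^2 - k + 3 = (k - 3)*(k - 1)*(k + 1)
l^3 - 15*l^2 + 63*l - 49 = (l - 7)^2*(l - 1)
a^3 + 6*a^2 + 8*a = a*(a + 2)*(a + 4)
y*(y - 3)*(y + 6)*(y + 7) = y^4 + 10*y^3 + 3*y^2 - 126*y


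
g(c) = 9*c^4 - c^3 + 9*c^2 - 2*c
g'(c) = 36*c^3 - 3*c^2 + 18*c - 2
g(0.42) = 0.95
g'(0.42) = 7.70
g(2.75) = 556.49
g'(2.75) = 773.50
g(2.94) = 718.91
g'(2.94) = 939.83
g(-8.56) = 49624.99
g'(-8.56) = -22955.89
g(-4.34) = 3452.97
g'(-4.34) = -3079.50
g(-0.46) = 3.32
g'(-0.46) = -14.42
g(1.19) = 26.73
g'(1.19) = 75.84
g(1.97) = 158.90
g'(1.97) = 297.05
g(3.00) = 777.00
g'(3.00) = 997.00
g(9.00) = 59031.00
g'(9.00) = 26161.00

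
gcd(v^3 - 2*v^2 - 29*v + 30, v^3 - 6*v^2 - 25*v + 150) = v^2 - v - 30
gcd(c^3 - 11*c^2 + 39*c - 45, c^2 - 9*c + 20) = c - 5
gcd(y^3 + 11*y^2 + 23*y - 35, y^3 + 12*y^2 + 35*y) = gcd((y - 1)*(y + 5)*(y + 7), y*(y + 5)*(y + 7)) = y^2 + 12*y + 35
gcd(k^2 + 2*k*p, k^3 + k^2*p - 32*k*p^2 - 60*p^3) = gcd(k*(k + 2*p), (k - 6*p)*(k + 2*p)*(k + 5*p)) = k + 2*p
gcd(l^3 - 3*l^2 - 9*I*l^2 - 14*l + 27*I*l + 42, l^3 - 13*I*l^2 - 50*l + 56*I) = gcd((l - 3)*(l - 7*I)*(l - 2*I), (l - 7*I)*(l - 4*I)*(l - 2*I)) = l^2 - 9*I*l - 14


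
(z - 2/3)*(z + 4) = z^2 + 10*z/3 - 8/3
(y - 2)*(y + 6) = y^2 + 4*y - 12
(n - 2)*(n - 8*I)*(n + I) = n^3 - 2*n^2 - 7*I*n^2 + 8*n + 14*I*n - 16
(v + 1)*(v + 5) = v^2 + 6*v + 5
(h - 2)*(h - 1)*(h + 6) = h^3 + 3*h^2 - 16*h + 12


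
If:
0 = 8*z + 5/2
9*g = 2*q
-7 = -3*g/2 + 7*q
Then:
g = -7/30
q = -21/20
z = -5/16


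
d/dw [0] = 0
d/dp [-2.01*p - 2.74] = -2.01000000000000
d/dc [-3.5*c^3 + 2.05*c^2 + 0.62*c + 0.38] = -10.5*c^2 + 4.1*c + 0.62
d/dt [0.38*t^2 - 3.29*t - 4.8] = 0.76*t - 3.29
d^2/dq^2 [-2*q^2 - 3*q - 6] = -4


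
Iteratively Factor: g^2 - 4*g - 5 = (g + 1)*(g - 5)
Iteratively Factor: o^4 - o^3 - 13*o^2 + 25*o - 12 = (o - 3)*(o^3 + 2*o^2 - 7*o + 4) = (o - 3)*(o - 1)*(o^2 + 3*o - 4) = (o - 3)*(o - 1)*(o + 4)*(o - 1)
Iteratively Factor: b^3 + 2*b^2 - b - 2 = (b + 1)*(b^2 + b - 2) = (b - 1)*(b + 1)*(b + 2)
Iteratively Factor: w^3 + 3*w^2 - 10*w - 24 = (w - 3)*(w^2 + 6*w + 8) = (w - 3)*(w + 4)*(w + 2)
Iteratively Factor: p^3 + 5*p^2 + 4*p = (p)*(p^2 + 5*p + 4) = p*(p + 1)*(p + 4)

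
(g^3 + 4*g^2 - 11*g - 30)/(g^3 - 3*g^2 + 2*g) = (g^3 + 4*g^2 - 11*g - 30)/(g*(g^2 - 3*g + 2))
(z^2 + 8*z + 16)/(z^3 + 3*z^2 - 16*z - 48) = (z + 4)/(z^2 - z - 12)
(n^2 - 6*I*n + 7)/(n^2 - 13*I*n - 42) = (n + I)/(n - 6*I)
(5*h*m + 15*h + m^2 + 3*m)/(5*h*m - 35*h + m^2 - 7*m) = (m + 3)/(m - 7)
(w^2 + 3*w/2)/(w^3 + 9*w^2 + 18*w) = (w + 3/2)/(w^2 + 9*w + 18)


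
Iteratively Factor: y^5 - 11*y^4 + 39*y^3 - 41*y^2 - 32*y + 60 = (y - 5)*(y^4 - 6*y^3 + 9*y^2 + 4*y - 12) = (y - 5)*(y - 2)*(y^3 - 4*y^2 + y + 6) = (y - 5)*(y - 2)^2*(y^2 - 2*y - 3) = (y - 5)*(y - 2)^2*(y + 1)*(y - 3)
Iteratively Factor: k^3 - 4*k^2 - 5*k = (k)*(k^2 - 4*k - 5) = k*(k - 5)*(k + 1)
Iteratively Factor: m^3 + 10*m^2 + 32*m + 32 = (m + 2)*(m^2 + 8*m + 16) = (m + 2)*(m + 4)*(m + 4)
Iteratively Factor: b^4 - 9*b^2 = (b)*(b^3 - 9*b) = b*(b + 3)*(b^2 - 3*b) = b^2*(b + 3)*(b - 3)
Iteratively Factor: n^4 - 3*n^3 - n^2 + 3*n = (n - 3)*(n^3 - n) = n*(n - 3)*(n^2 - 1) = n*(n - 3)*(n - 1)*(n + 1)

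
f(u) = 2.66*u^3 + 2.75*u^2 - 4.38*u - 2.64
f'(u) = 7.98*u^2 + 5.5*u - 4.38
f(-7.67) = -1007.50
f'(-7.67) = 422.89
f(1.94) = 18.63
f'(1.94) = 36.32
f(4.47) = 270.31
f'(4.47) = 179.65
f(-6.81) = -685.36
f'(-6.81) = 328.25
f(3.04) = 84.19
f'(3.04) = 86.09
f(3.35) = 113.55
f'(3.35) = 103.60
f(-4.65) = -190.26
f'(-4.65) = 142.59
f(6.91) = 976.04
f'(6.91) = 414.65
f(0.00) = -2.64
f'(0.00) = -4.38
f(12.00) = 4937.28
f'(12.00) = 1210.74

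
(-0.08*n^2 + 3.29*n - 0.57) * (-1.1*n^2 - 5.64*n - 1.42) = 0.088*n^4 - 3.1678*n^3 - 17.815*n^2 - 1.457*n + 0.8094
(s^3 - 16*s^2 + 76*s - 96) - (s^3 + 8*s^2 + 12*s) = -24*s^2 + 64*s - 96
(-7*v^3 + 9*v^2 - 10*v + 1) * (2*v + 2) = -14*v^4 + 4*v^3 - 2*v^2 - 18*v + 2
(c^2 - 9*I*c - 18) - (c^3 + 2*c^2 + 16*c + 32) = -c^3 - c^2 - 16*c - 9*I*c - 50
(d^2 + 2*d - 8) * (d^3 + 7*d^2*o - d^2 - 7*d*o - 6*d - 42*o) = d^5 + 7*d^4*o + d^4 + 7*d^3*o - 16*d^3 - 112*d^2*o - 4*d^2 - 28*d*o + 48*d + 336*o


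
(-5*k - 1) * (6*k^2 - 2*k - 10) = -30*k^3 + 4*k^2 + 52*k + 10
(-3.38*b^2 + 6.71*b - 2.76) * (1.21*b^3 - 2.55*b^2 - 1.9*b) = -4.0898*b^5 + 16.7381*b^4 - 14.0281*b^3 - 5.711*b^2 + 5.244*b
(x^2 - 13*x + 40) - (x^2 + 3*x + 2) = 38 - 16*x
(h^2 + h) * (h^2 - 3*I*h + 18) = h^4 + h^3 - 3*I*h^3 + 18*h^2 - 3*I*h^2 + 18*h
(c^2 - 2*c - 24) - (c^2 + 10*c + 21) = -12*c - 45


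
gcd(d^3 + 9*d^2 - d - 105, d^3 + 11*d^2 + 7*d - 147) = d^2 + 4*d - 21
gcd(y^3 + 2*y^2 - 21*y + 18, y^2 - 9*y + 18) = y - 3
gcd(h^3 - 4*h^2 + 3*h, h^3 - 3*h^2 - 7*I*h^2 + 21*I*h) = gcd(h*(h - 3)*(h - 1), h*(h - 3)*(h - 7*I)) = h^2 - 3*h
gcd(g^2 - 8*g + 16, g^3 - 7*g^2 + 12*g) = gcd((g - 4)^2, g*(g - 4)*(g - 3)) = g - 4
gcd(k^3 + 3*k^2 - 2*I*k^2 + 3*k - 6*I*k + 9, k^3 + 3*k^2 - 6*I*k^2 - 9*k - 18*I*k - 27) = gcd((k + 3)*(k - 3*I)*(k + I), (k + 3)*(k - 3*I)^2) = k^2 + k*(3 - 3*I) - 9*I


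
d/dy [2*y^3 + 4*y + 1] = 6*y^2 + 4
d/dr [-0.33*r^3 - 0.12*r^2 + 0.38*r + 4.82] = -0.99*r^2 - 0.24*r + 0.38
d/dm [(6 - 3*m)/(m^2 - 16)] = 3*(-m^2 + 2*m*(m - 2) + 16)/(m^2 - 16)^2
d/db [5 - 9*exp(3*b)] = -27*exp(3*b)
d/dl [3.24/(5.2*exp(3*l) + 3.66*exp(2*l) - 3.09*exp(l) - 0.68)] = (-50.544*exp(2*l) - 23.7168*exp(l) + 10.0116)*exp(l)/(5.2*exp(3*l) + 3.66*exp(2*l) - 3.09*exp(l) - 0.68)^2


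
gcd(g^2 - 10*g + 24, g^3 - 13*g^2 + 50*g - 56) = g - 4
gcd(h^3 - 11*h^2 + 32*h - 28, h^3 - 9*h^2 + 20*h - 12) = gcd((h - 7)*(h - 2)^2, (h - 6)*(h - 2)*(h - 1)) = h - 2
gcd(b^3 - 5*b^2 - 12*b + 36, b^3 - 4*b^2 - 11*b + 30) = b^2 + b - 6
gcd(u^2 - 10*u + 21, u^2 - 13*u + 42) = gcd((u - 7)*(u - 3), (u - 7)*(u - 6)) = u - 7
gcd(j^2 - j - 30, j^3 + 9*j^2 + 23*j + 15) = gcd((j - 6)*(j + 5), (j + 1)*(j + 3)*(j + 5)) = j + 5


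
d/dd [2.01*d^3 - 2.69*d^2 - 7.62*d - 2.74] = 6.03*d^2 - 5.38*d - 7.62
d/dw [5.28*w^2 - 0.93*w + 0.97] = 10.56*w - 0.93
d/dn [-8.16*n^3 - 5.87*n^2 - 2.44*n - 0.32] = -24.48*n^2 - 11.74*n - 2.44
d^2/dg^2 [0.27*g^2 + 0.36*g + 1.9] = 0.540000000000000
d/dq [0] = 0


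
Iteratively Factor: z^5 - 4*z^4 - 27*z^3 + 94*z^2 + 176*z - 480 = (z - 2)*(z^4 - 2*z^3 - 31*z^2 + 32*z + 240) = (z - 4)*(z - 2)*(z^3 + 2*z^2 - 23*z - 60) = (z - 5)*(z - 4)*(z - 2)*(z^2 + 7*z + 12) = (z - 5)*(z - 4)*(z - 2)*(z + 3)*(z + 4)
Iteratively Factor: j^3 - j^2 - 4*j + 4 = (j + 2)*(j^2 - 3*j + 2) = (j - 1)*(j + 2)*(j - 2)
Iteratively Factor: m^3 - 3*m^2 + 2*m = (m)*(m^2 - 3*m + 2) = m*(m - 1)*(m - 2)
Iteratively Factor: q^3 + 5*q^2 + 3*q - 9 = (q + 3)*(q^2 + 2*q - 3) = (q - 1)*(q + 3)*(q + 3)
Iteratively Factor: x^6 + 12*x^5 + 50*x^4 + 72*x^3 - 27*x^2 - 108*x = (x + 3)*(x^5 + 9*x^4 + 23*x^3 + 3*x^2 - 36*x) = x*(x + 3)*(x^4 + 9*x^3 + 23*x^2 + 3*x - 36) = x*(x - 1)*(x + 3)*(x^3 + 10*x^2 + 33*x + 36) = x*(x - 1)*(x + 3)^2*(x^2 + 7*x + 12) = x*(x - 1)*(x + 3)^3*(x + 4)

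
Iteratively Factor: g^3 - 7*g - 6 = (g + 2)*(g^2 - 2*g - 3) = (g + 1)*(g + 2)*(g - 3)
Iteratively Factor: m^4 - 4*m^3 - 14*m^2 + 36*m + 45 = (m - 5)*(m^3 + m^2 - 9*m - 9) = (m - 5)*(m + 1)*(m^2 - 9) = (m - 5)*(m - 3)*(m + 1)*(m + 3)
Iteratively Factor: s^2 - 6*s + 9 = (s - 3)*(s - 3)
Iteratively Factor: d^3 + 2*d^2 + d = (d + 1)*(d^2 + d) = (d + 1)^2*(d)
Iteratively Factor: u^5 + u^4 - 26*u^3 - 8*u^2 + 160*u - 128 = (u + 4)*(u^4 - 3*u^3 - 14*u^2 + 48*u - 32) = (u - 1)*(u + 4)*(u^3 - 2*u^2 - 16*u + 32) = (u - 1)*(u + 4)^2*(u^2 - 6*u + 8) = (u - 4)*(u - 1)*(u + 4)^2*(u - 2)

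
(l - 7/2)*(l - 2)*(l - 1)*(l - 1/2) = l^4 - 7*l^3 + 63*l^2/4 - 53*l/4 + 7/2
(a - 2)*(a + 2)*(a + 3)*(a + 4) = a^4 + 7*a^3 + 8*a^2 - 28*a - 48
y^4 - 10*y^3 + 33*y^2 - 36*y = y*(y - 4)*(y - 3)^2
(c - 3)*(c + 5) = c^2 + 2*c - 15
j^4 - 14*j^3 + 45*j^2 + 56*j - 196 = (j - 7)^2*(j - 2)*(j + 2)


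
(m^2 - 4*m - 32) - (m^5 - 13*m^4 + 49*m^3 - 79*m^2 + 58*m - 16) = -m^5 + 13*m^4 - 49*m^3 + 80*m^2 - 62*m - 16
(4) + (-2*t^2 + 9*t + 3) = -2*t^2 + 9*t + 7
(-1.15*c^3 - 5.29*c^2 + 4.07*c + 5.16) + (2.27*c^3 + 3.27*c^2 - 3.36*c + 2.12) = 1.12*c^3 - 2.02*c^2 + 0.71*c + 7.28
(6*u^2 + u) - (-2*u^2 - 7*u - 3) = 8*u^2 + 8*u + 3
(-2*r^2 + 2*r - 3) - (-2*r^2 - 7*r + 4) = 9*r - 7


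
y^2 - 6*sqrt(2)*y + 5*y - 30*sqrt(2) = (y + 5)*(y - 6*sqrt(2))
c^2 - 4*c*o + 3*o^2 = (c - 3*o)*(c - o)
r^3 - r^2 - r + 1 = (r - 1)^2*(r + 1)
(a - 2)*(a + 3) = a^2 + a - 6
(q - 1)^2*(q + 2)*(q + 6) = q^4 + 6*q^3 - 3*q^2 - 16*q + 12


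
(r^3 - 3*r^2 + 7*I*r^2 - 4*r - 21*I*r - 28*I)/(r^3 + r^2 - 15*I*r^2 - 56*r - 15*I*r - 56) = (r^2 + r*(-4 + 7*I) - 28*I)/(r^2 - 15*I*r - 56)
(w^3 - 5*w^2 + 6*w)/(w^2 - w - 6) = w*(w - 2)/(w + 2)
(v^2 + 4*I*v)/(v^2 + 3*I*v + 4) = v/(v - I)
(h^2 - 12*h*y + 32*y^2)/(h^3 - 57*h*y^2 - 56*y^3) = (h - 4*y)/(h^2 + 8*h*y + 7*y^2)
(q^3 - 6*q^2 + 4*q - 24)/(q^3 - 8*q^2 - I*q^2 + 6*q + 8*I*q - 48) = (q^2 - 2*q*(3 + I) + 12*I)/(q^2 - q*(8 + 3*I) + 24*I)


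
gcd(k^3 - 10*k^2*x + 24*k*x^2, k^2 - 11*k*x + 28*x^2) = -k + 4*x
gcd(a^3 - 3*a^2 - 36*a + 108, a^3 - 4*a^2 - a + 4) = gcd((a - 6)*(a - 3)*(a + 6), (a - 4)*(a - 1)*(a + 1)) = 1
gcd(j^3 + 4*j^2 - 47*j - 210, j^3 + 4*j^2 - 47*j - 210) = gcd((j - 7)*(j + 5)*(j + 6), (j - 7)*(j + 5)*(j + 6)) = j^3 + 4*j^2 - 47*j - 210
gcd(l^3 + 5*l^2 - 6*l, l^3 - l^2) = l^2 - l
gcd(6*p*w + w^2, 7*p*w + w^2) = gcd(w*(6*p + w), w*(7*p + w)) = w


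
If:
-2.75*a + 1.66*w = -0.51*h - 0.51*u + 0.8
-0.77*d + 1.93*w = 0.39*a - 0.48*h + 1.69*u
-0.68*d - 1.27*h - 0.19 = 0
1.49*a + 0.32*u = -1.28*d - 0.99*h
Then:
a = 1.9010580775056*w - 0.772947103533057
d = 2.26177151492627 - 5.50470643447765*w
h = 2.94740187042898*w - 1.36063356704713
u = 4.04849952788551*w - 1.23859101082719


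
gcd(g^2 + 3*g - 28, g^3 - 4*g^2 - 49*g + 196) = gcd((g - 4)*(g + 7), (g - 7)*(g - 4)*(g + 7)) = g^2 + 3*g - 28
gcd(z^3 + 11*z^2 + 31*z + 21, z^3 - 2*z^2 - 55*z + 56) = z + 7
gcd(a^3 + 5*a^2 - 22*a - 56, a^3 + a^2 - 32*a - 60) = a + 2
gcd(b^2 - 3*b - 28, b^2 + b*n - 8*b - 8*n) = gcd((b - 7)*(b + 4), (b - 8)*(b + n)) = 1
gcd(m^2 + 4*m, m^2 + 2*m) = m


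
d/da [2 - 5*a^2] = -10*a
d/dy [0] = 0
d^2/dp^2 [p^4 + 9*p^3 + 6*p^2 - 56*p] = 12*p^2 + 54*p + 12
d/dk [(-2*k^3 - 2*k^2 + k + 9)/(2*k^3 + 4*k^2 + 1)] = (-4*k^4 - 4*k^3 - 64*k^2 - 76*k + 1)/(4*k^6 + 16*k^5 + 16*k^4 + 4*k^3 + 8*k^2 + 1)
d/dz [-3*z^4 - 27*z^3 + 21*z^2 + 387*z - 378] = -12*z^3 - 81*z^2 + 42*z + 387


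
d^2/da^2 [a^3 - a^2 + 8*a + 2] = 6*a - 2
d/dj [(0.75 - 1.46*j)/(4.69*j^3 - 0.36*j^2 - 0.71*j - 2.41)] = (13.6948*j^3 - 11.0781*j^2 + 0.54*j + 4.0511)/(21.9961*j^6 - 3.3768*j^5 - 6.5302*j^4 - 22.0946*j^3 + 2.2393*j^2 + 3.4222*j + 5.8081)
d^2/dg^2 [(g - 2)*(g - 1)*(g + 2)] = 6*g - 2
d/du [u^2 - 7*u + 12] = 2*u - 7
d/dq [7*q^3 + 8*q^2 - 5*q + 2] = 21*q^2 + 16*q - 5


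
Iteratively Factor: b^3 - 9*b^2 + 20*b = (b - 4)*(b^2 - 5*b) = (b - 5)*(b - 4)*(b)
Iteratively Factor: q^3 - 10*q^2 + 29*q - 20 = (q - 4)*(q^2 - 6*q + 5) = (q - 4)*(q - 1)*(q - 5)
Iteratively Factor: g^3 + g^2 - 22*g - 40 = (g + 2)*(g^2 - g - 20) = (g + 2)*(g + 4)*(g - 5)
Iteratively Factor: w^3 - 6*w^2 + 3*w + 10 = (w - 5)*(w^2 - w - 2) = (w - 5)*(w - 2)*(w + 1)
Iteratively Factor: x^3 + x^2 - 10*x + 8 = (x - 2)*(x^2 + 3*x - 4) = (x - 2)*(x - 1)*(x + 4)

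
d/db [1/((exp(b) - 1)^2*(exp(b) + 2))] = 3*(exp(b) + 1)*exp(b)/((1 - exp(b))^3*(exp(b) + 2)^2)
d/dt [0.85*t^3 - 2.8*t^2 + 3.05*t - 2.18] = 2.55*t^2 - 5.6*t + 3.05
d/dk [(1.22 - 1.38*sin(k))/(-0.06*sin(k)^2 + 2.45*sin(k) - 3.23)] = (-0.0828*sin(k)^2 + 0.1464*sin(k) + 1.4684)*cos(k)/(0.0036*sin(k)^4 - 0.294*sin(k)^3 + 6.3901*sin(k)^2 - 15.827*sin(k) + 10.4329)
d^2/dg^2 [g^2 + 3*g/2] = 2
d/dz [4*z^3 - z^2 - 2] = 2*z*(6*z - 1)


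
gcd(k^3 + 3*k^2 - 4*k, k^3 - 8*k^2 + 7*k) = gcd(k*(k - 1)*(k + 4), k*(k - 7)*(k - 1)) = k^2 - k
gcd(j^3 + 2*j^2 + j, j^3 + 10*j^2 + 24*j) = j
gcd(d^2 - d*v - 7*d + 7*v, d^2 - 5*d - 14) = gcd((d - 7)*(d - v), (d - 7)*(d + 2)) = d - 7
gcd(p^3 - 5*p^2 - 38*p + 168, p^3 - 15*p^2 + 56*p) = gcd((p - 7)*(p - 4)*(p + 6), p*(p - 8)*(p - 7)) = p - 7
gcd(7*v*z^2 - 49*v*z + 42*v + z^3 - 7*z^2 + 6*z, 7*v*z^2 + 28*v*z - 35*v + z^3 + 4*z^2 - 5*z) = 7*v*z - 7*v + z^2 - z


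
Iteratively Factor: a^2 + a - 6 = (a + 3)*(a - 2)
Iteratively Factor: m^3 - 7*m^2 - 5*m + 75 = (m - 5)*(m^2 - 2*m - 15) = (m - 5)^2*(m + 3)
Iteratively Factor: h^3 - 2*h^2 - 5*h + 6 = (h + 2)*(h^2 - 4*h + 3) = (h - 3)*(h + 2)*(h - 1)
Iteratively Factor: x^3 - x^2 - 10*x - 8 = (x + 2)*(x^2 - 3*x - 4) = (x + 1)*(x + 2)*(x - 4)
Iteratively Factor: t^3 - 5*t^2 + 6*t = (t - 2)*(t^2 - 3*t) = t*(t - 2)*(t - 3)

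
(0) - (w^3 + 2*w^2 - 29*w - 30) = -w^3 - 2*w^2 + 29*w + 30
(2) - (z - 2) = 4 - z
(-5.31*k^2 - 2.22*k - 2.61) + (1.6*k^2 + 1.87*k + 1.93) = -3.71*k^2 - 0.35*k - 0.68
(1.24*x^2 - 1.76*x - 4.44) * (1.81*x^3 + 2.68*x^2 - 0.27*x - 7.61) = 2.2444*x^5 + 0.1376*x^4 - 13.088*x^3 - 20.8604*x^2 + 14.5924*x + 33.7884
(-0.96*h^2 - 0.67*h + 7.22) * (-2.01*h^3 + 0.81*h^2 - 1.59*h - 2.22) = 1.9296*h^5 + 0.5691*h^4 - 13.5285*h^3 + 9.0447*h^2 - 9.9924*h - 16.0284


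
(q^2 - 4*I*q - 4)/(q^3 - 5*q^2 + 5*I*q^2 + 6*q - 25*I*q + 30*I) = (q^2 - 4*I*q - 4)/(q^3 + 5*q^2*(-1 + I) + q*(6 - 25*I) + 30*I)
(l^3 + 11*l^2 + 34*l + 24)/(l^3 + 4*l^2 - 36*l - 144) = (l + 1)/(l - 6)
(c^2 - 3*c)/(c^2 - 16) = c*(c - 3)/(c^2 - 16)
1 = 1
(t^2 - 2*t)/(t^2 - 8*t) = (t - 2)/(t - 8)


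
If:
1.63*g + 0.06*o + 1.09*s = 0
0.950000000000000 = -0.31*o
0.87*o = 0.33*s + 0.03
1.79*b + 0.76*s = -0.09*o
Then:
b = 3.62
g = 5.58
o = -3.06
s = -8.17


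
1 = 1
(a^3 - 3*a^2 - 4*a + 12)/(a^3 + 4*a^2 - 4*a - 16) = (a - 3)/(a + 4)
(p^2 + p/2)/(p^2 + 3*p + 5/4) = 2*p/(2*p + 5)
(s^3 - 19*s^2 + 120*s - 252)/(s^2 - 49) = (s^2 - 12*s + 36)/(s + 7)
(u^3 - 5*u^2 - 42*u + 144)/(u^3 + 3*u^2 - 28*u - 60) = (u^2 - 11*u + 24)/(u^2 - 3*u - 10)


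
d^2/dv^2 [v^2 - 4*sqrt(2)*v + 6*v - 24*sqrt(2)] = 2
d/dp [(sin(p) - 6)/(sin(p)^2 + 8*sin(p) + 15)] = (12*sin(p) + cos(p)^2 + 62)*cos(p)/(sin(p)^2 + 8*sin(p) + 15)^2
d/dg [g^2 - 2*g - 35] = 2*g - 2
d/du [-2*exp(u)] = -2*exp(u)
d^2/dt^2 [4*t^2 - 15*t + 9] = 8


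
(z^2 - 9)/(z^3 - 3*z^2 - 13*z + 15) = (z - 3)/(z^2 - 6*z + 5)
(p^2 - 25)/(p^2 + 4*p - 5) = (p - 5)/(p - 1)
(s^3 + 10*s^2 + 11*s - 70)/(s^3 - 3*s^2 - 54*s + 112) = (s + 5)/(s - 8)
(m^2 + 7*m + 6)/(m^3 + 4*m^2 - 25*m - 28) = (m + 6)/(m^2 + 3*m - 28)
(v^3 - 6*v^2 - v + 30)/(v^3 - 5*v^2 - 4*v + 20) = (v - 3)/(v - 2)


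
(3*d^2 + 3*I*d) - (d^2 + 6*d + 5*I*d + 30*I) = 2*d^2 - 6*d - 2*I*d - 30*I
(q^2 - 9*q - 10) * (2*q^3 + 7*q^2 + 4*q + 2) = 2*q^5 - 11*q^4 - 79*q^3 - 104*q^2 - 58*q - 20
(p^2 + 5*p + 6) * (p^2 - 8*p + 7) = p^4 - 3*p^3 - 27*p^2 - 13*p + 42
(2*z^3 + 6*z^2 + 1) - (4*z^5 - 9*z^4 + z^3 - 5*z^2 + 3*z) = -4*z^5 + 9*z^4 + z^3 + 11*z^2 - 3*z + 1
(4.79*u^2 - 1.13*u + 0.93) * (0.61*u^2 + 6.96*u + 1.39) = 2.9219*u^4 + 32.6491*u^3 - 0.639399999999999*u^2 + 4.9021*u + 1.2927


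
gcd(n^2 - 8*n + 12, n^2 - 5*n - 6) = n - 6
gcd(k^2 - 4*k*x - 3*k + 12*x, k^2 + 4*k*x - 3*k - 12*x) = k - 3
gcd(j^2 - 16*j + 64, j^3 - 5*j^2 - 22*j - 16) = j - 8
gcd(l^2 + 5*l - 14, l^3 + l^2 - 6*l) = l - 2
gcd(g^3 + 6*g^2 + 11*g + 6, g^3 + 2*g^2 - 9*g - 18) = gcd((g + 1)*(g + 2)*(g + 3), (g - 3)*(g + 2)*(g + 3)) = g^2 + 5*g + 6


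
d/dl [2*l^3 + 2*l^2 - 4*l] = 6*l^2 + 4*l - 4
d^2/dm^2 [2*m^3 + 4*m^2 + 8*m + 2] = 12*m + 8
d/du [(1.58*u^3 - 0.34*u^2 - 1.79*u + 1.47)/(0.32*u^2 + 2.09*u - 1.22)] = (0.5056*u^4 + 6.6044*u^3 - 5.9206*u^2 - 0.1112*u - 0.8885)/(0.1024*u^4 + 1.3376*u^3 + 3.5873*u^2 - 5.0996*u + 1.4884)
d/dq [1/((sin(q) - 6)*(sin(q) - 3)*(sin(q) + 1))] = (-3*sin(q)^2 + 16*sin(q) - 9)*cos(q)/((sin(q) - 6)^2*(sin(q) - 3)^2*(sin(q) + 1)^2)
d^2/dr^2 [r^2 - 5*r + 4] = 2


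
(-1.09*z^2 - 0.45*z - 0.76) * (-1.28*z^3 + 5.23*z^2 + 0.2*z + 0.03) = 1.3952*z^5 - 5.1247*z^4 - 1.5987*z^3 - 4.0975*z^2 - 0.1655*z - 0.0228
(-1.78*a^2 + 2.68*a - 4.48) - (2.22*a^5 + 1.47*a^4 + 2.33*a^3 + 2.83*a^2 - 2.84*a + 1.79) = -2.22*a^5 - 1.47*a^4 - 2.33*a^3 - 4.61*a^2 + 5.52*a - 6.27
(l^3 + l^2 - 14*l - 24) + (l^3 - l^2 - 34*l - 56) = 2*l^3 - 48*l - 80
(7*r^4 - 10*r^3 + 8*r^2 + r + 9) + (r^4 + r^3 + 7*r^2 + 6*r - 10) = 8*r^4 - 9*r^3 + 15*r^2 + 7*r - 1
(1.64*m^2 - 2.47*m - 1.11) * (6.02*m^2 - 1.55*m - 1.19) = 9.8728*m^4 - 17.4114*m^3 - 4.8053*m^2 + 4.6598*m + 1.3209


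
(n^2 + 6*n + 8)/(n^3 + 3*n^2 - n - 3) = (n^2 + 6*n + 8)/(n^3 + 3*n^2 - n - 3)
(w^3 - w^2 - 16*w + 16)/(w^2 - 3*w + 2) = (w^2 - 16)/(w - 2)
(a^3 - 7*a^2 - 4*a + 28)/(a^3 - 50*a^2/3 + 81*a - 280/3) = 3*(a^2 - 4)/(3*a^2 - 29*a + 40)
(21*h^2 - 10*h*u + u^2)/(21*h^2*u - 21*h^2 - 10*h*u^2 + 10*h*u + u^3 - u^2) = 1/(u - 1)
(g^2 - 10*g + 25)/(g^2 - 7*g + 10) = (g - 5)/(g - 2)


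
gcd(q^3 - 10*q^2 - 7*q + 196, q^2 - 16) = q + 4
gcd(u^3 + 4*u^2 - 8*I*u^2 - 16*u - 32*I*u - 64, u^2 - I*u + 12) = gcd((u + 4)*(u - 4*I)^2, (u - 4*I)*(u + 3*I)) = u - 4*I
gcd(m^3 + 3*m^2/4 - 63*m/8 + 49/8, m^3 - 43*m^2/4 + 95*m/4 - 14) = m^2 - 11*m/4 + 7/4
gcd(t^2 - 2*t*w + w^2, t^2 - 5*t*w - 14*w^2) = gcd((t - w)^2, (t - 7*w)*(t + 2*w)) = 1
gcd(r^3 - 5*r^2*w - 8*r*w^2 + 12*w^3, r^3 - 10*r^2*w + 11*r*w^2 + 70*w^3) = r + 2*w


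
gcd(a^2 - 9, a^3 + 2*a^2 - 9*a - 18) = a^2 - 9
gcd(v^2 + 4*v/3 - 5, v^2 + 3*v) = v + 3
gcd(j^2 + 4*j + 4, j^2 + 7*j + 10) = j + 2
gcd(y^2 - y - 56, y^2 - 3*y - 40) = y - 8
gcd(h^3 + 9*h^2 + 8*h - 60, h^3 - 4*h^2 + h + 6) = h - 2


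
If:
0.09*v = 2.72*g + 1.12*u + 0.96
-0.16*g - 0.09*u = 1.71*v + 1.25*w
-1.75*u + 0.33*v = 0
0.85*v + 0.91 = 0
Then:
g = -0.31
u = -0.20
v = -1.07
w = 1.52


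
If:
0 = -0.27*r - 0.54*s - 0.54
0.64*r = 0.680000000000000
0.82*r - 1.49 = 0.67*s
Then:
No Solution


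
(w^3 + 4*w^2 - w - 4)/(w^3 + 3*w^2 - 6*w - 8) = (w - 1)/(w - 2)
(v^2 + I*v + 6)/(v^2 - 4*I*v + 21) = (v - 2*I)/(v - 7*I)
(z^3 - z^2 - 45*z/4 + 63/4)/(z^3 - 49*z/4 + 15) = (2*z^2 + z - 21)/(2*z^2 + 3*z - 20)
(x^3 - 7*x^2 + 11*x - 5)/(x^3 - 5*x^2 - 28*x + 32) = (x^2 - 6*x + 5)/(x^2 - 4*x - 32)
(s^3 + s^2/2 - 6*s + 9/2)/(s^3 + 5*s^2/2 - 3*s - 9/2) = (s - 1)/(s + 1)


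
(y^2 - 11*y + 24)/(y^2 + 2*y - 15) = (y - 8)/(y + 5)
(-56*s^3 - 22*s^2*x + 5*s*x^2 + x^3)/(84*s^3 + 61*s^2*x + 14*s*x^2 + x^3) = (-8*s^2 - 2*s*x + x^2)/(12*s^2 + 7*s*x + x^2)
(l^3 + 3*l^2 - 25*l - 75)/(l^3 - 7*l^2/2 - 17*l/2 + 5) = 2*(l^2 + 8*l + 15)/(2*l^2 + 3*l - 2)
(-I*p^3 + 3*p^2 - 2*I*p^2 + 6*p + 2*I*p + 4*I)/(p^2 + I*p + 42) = (-I*p^3 + p^2*(3 - 2*I) + 2*p*(3 + I) + 4*I)/(p^2 + I*p + 42)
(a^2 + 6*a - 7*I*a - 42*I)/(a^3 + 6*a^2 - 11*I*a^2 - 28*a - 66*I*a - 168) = 1/(a - 4*I)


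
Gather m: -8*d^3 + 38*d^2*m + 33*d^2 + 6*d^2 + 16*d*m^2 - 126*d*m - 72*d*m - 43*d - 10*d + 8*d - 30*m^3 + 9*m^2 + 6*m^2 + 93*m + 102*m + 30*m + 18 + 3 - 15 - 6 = -8*d^3 + 39*d^2 - 45*d - 30*m^3 + m^2*(16*d + 15) + m*(38*d^2 - 198*d + 225)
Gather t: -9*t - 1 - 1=-9*t - 2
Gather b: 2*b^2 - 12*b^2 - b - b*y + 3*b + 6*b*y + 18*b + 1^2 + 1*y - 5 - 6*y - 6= -10*b^2 + b*(5*y + 20) - 5*y - 10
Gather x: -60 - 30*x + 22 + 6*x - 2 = -24*x - 40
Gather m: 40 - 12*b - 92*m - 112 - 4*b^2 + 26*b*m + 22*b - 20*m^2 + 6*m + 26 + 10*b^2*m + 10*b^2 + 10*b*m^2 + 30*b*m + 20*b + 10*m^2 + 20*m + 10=6*b^2 + 30*b + m^2*(10*b - 10) + m*(10*b^2 + 56*b - 66) - 36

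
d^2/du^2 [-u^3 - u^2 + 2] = -6*u - 2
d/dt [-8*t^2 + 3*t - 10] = 3 - 16*t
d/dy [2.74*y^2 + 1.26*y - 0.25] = 5.48*y + 1.26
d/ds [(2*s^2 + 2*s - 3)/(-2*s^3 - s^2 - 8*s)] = 2*(2*s^4 + 4*s^3 - 16*s^2 - 3*s - 12)/(s^2*(4*s^4 + 4*s^3 + 33*s^2 + 16*s + 64))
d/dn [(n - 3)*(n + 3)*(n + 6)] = 3*n^2 + 12*n - 9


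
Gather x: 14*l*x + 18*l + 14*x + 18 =18*l + x*(14*l + 14) + 18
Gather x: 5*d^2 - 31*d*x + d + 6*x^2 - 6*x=5*d^2 + d + 6*x^2 + x*(-31*d - 6)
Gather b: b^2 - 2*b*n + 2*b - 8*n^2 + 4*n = b^2 + b*(2 - 2*n) - 8*n^2 + 4*n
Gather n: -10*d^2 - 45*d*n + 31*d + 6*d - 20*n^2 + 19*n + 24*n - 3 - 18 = -10*d^2 + 37*d - 20*n^2 + n*(43 - 45*d) - 21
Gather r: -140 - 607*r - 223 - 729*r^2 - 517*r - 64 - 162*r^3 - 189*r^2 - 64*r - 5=-162*r^3 - 918*r^2 - 1188*r - 432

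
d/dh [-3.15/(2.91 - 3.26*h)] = -10.269/(3.26*h - 2.91)^2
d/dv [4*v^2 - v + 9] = 8*v - 1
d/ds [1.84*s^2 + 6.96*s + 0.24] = 3.68*s + 6.96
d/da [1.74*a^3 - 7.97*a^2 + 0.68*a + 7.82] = 5.22*a^2 - 15.94*a + 0.68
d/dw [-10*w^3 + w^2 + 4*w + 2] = -30*w^2 + 2*w + 4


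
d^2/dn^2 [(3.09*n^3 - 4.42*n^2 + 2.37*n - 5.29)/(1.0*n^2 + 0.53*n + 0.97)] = (5.166562*n^3 + 3.51581400000001*n^2 - 13.171314*n - 3.463712)/(1.0*n^6 + 1.59*n^5 + 3.7527*n^4 + 3.233477*n^3 + 3.640119*n^2 + 1.496031*n + 0.912673)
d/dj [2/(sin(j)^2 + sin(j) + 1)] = -2*(2*sin(j) + 1)*cos(j)/(sin(j)^2 + sin(j) + 1)^2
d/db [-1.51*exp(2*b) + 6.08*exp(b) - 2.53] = (6.08 - 3.02*exp(b))*exp(b)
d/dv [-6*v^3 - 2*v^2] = 2*v*(-9*v - 2)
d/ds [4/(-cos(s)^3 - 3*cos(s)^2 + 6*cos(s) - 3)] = 12*(sin(s)^2 - 2*cos(s) + 1)*sin(s)/(cos(s)^3 + 3*cos(s)^2 - 6*cos(s) + 3)^2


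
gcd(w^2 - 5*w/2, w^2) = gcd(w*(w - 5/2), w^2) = w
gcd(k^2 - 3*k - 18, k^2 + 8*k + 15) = k + 3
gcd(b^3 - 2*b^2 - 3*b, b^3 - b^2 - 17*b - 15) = b + 1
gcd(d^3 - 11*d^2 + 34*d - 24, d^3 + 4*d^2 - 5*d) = d - 1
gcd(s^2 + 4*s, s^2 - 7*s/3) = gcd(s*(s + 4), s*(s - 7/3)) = s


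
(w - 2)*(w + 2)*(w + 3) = w^3 + 3*w^2 - 4*w - 12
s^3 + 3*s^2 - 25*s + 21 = (s - 3)*(s - 1)*(s + 7)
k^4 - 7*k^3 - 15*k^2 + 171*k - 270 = (k - 6)*(k - 3)^2*(k + 5)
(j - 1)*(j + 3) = j^2 + 2*j - 3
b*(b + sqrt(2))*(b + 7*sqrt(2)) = b^3 + 8*sqrt(2)*b^2 + 14*b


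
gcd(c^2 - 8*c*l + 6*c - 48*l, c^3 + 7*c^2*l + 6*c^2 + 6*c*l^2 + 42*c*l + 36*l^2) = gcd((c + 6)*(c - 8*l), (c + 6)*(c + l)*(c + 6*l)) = c + 6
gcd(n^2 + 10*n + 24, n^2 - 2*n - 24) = n + 4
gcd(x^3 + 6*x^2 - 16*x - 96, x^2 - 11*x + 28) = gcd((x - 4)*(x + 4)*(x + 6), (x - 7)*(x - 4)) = x - 4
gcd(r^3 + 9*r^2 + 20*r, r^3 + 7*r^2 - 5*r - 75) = r + 5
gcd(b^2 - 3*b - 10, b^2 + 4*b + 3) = 1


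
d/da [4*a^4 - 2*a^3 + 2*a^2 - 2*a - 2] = 16*a^3 - 6*a^2 + 4*a - 2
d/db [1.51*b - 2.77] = 1.51000000000000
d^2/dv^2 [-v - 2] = 0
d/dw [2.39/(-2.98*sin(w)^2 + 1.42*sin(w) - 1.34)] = (14.2444*sin(w) - 3.3938)*cos(w)/(2.98*sin(w)^2 - 1.42*sin(w) + 1.34)^2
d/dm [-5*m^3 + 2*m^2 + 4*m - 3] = -15*m^2 + 4*m + 4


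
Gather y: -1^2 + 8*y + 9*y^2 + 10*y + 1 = 9*y^2 + 18*y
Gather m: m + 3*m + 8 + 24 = 4*m + 32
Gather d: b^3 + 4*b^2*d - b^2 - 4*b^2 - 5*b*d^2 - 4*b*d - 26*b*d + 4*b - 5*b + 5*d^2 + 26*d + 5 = b^3 - 5*b^2 - b + d^2*(5 - 5*b) + d*(4*b^2 - 30*b + 26) + 5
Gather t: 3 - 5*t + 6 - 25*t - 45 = -30*t - 36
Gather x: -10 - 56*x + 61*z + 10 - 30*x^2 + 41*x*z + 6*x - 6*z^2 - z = -30*x^2 + x*(41*z - 50) - 6*z^2 + 60*z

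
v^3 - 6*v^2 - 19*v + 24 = (v - 8)*(v - 1)*(v + 3)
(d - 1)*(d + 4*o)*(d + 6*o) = d^3 + 10*d^2*o - d^2 + 24*d*o^2 - 10*d*o - 24*o^2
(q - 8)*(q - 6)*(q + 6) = q^3 - 8*q^2 - 36*q + 288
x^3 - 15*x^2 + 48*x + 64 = (x - 8)^2*(x + 1)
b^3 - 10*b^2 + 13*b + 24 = (b - 8)*(b - 3)*(b + 1)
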